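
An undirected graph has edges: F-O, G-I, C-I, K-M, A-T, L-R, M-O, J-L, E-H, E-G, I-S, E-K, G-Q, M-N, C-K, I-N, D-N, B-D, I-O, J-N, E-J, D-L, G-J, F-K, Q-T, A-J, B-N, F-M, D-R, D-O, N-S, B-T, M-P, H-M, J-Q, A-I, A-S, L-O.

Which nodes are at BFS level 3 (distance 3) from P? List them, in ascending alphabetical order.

B, C, D, E, I, J, L, S

Level 0: P
Level 1: M
Level 2: F, H, K, N, O
Level 3: B, C, D, E, I, J, L, S
Level 4: A, G, Q, R, T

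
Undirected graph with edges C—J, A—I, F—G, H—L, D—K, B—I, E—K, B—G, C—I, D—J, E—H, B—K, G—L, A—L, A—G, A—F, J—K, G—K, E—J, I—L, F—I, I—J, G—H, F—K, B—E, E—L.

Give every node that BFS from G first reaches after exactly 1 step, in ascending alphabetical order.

A, B, F, H, K, L

Level 0: G
Level 1: A, B, F, H, K, L
Level 2: D, E, I, J
Level 3: C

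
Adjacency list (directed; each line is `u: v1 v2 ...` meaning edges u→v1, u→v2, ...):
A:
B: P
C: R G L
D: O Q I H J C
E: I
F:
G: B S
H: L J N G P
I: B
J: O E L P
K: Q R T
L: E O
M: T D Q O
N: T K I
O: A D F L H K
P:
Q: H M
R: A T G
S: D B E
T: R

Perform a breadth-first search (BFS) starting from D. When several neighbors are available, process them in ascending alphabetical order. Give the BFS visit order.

D, C, H, I, J, O, Q, G, L, R, N, P, B, E, A, F, K, M, S, T

Visit D; enqueue C, H, I, J, O, Q → queue [C, H, I, J, O, Q]
Visit C; enqueue G, L, R → queue [H, I, J, O, Q, G, L, R]
Visit H; enqueue N, P → queue [I, J, O, Q, G, L, R, N, P]
Visit I; enqueue B → queue [J, O, Q, G, L, R, N, P, B]
Visit J; enqueue E → queue [O, Q, G, L, R, N, P, B, E]
Visit O; enqueue A, F, K → queue [Q, G, L, R, N, P, B, E, A, F, K]
Visit Q; enqueue M → queue [G, L, R, N, P, B, E, A, F, K, M]
Visit G; enqueue S → queue [L, R, N, P, B, E, A, F, K, M, S]
Visit L → queue [R, N, P, B, E, A, F, K, M, S]
Visit R; enqueue T → queue [N, P, B, E, A, F, K, M, S, T]
Visit N → queue [P, B, E, A, F, K, M, S, T]
Visit P → queue [B, E, A, F, K, M, S, T]
Visit B → queue [E, A, F, K, M, S, T]
Visit E → queue [A, F, K, M, S, T]
Visit A → queue [F, K, M, S, T]
Visit F → queue [K, M, S, T]
Visit K → queue [M, S, T]
Visit M → queue [S, T]
Visit S → queue [T]
Visit T → queue []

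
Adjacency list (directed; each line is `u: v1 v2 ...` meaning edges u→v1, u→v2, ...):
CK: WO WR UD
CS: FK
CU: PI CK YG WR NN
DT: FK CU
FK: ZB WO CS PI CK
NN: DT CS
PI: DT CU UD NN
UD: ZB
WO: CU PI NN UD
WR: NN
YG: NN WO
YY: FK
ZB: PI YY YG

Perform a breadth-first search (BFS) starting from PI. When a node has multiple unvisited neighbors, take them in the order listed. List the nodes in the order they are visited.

Visit PI; enqueue DT, CU, UD, NN → queue [DT, CU, UD, NN]
Visit DT; enqueue FK → queue [CU, UD, NN, FK]
Visit CU; enqueue CK, YG, WR → queue [UD, NN, FK, CK, YG, WR]
Visit UD; enqueue ZB → queue [NN, FK, CK, YG, WR, ZB]
Visit NN; enqueue CS → queue [FK, CK, YG, WR, ZB, CS]
Visit FK; enqueue WO → queue [CK, YG, WR, ZB, CS, WO]
Visit CK → queue [YG, WR, ZB, CS, WO]
Visit YG → queue [WR, ZB, CS, WO]
Visit WR → queue [ZB, CS, WO]
Visit ZB; enqueue YY → queue [CS, WO, YY]
Visit CS → queue [WO, YY]
Visit WO → queue [YY]
Visit YY → queue []

PI DT CU UD NN FK CK YG WR ZB CS WO YY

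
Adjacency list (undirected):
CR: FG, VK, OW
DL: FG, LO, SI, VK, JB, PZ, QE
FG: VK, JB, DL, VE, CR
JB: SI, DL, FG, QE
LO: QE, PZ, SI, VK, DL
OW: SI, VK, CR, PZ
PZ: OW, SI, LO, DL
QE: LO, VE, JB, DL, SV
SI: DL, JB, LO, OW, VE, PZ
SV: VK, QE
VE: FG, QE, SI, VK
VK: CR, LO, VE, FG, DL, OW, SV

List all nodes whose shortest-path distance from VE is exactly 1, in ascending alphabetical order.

FG, QE, SI, VK

Level 0: VE
Level 1: FG, QE, SI, VK
Level 2: CR, DL, JB, LO, OW, PZ, SV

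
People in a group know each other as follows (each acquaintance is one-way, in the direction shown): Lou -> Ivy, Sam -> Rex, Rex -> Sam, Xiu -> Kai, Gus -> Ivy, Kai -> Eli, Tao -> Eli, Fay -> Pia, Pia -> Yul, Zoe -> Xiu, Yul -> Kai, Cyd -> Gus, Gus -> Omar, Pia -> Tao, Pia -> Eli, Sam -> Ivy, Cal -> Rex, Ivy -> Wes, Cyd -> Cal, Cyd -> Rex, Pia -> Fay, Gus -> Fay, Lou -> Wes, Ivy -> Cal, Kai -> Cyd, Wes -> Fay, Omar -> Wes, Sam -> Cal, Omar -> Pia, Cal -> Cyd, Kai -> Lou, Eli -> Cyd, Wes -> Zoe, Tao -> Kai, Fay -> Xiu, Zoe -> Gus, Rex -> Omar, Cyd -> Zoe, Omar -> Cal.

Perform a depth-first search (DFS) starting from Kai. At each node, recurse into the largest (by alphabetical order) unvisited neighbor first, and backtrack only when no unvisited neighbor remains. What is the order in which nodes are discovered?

Visit Kai
Kai → Lou
Lou → Wes
Wes → Zoe
Zoe → Xiu
Zoe → Gus
Gus → Omar
Omar → Pia
Pia → Yul
Pia → Tao
Tao → Eli
Eli → Cyd
Cyd → Rex
Rex → Sam
Sam → Ivy
Ivy → Cal
Pia → Fay

Kai → Lou → Wes → Zoe → Xiu → Gus → Omar → Pia → Yul → Tao → Eli → Cyd → Rex → Sam → Ivy → Cal → Fay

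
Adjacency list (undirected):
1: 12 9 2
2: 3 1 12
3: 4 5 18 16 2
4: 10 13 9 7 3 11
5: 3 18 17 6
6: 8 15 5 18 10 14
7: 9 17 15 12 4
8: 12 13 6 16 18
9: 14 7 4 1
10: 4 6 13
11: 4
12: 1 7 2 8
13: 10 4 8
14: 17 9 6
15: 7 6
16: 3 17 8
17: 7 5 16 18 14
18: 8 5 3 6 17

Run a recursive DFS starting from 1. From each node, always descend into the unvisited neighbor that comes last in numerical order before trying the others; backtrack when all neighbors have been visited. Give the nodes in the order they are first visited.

1, 12, 8, 18, 17, 16, 3, 5, 6, 15, 7, 9, 14, 4, 13, 10, 11, 2

Visit 1
1 → 12
12 → 8
8 → 18
18 → 17
17 → 16
16 → 3
3 → 5
5 → 6
6 → 15
15 → 7
7 → 9
9 → 14
9 → 4
4 → 13
13 → 10
4 → 11
3 → 2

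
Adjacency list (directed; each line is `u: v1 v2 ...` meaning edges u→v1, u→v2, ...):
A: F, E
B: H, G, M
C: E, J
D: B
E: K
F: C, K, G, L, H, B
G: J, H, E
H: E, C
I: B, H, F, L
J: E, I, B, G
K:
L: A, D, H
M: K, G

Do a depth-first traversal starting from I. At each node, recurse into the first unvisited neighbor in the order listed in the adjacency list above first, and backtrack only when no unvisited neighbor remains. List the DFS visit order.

Visit I
I → B
B → H
H → E
E → K
H → C
C → J
J → G
B → M
I → F
F → L
L → A
L → D

I, B, H, E, K, C, J, G, M, F, L, A, D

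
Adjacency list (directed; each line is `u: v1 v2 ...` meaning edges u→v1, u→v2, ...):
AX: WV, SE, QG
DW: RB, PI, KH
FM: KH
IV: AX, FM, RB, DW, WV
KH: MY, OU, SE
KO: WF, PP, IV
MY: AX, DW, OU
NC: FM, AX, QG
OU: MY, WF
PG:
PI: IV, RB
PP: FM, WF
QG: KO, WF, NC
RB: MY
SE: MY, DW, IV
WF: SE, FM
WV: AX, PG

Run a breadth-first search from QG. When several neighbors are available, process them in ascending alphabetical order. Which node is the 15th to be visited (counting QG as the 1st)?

Visit QG; enqueue KO, NC, WF → queue [KO, NC, WF]
Visit KO; enqueue IV, PP → queue [NC, WF, IV, PP]
Visit NC; enqueue AX, FM → queue [WF, IV, PP, AX, FM]
Visit WF; enqueue SE → queue [IV, PP, AX, FM, SE]
Visit IV; enqueue DW, RB, WV → queue [PP, AX, FM, SE, DW, RB, WV]
Visit PP → queue [AX, FM, SE, DW, RB, WV]
Visit AX → queue [FM, SE, DW, RB, WV]
Visit FM; enqueue KH → queue [SE, DW, RB, WV, KH]
Visit SE; enqueue MY → queue [DW, RB, WV, KH, MY]
Visit DW; enqueue PI → queue [RB, WV, KH, MY, PI]
Visit RB → queue [WV, KH, MY, PI]
Visit WV; enqueue PG → queue [KH, MY, PI, PG]
Visit KH; enqueue OU → queue [MY, PI, PG, OU]
Visit MY → queue [PI, PG, OU]
Visit PI → queue [PG, OU]
Visit PG → queue [OU]
Visit OU → queue []

Visit order: QG, KO, NC, WF, IV, PP, AX, FM, SE, DW, RB, WV, KH, MY, PI, PG, OU

PI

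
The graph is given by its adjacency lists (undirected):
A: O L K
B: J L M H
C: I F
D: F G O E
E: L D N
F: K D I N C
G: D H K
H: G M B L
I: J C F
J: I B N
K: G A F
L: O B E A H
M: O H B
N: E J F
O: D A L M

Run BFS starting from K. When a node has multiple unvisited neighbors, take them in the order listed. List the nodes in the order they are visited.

Visit K; enqueue G, A, F → queue [G, A, F]
Visit G; enqueue D, H → queue [A, F, D, H]
Visit A; enqueue O, L → queue [F, D, H, O, L]
Visit F; enqueue I, N, C → queue [D, H, O, L, I, N, C]
Visit D; enqueue E → queue [H, O, L, I, N, C, E]
Visit H; enqueue M, B → queue [O, L, I, N, C, E, M, B]
Visit O → queue [L, I, N, C, E, M, B]
Visit L → queue [I, N, C, E, M, B]
Visit I; enqueue J → queue [N, C, E, M, B, J]
Visit N → queue [C, E, M, B, J]
Visit C → queue [E, M, B, J]
Visit E → queue [M, B, J]
Visit M → queue [B, J]
Visit B → queue [J]
Visit J → queue []

K, G, A, F, D, H, O, L, I, N, C, E, M, B, J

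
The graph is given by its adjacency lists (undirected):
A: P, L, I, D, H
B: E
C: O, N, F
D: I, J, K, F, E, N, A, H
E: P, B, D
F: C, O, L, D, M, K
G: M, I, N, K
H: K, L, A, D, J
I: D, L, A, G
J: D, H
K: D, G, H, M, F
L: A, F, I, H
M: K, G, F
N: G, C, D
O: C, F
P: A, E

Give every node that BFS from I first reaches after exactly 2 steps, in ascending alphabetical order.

E, F, H, J, K, M, N, P

Level 0: I
Level 1: A, D, G, L
Level 2: E, F, H, J, K, M, N, P
Level 3: B, C, O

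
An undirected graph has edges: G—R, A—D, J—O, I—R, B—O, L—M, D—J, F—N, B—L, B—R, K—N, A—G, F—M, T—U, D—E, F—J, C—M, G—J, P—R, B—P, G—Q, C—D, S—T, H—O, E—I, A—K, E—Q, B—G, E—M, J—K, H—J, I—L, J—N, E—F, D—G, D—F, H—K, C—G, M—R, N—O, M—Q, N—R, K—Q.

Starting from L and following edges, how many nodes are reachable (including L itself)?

BFS from L visits: L, B, I, M, G, O, P, R, E, C, F, Q, A, D, J, H, N, K
Reachable nodes: 18 of 21 total.

18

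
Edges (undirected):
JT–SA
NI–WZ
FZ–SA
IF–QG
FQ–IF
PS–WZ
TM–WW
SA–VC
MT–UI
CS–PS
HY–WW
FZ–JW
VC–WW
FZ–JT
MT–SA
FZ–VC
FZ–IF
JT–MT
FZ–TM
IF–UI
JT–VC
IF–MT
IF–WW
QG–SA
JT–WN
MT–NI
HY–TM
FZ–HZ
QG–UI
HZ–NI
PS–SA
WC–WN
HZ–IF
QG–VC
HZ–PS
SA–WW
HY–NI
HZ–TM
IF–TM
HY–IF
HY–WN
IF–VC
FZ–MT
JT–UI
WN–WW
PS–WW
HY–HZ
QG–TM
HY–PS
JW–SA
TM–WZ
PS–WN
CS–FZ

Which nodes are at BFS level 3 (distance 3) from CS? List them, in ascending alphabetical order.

FQ, NI, QG, UI, WC

Level 0: CS
Level 1: FZ, PS
Level 2: HY, HZ, IF, JT, JW, MT, SA, TM, VC, WN, WW, WZ
Level 3: FQ, NI, QG, UI, WC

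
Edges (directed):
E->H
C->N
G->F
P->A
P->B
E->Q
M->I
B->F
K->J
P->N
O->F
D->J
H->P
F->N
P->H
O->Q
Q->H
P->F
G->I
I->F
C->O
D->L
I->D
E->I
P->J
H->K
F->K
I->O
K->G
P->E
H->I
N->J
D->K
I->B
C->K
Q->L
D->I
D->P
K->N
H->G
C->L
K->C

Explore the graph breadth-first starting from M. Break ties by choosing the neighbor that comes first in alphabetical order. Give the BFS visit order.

M, I, B, D, F, O, J, K, L, P, N, Q, C, G, A, E, H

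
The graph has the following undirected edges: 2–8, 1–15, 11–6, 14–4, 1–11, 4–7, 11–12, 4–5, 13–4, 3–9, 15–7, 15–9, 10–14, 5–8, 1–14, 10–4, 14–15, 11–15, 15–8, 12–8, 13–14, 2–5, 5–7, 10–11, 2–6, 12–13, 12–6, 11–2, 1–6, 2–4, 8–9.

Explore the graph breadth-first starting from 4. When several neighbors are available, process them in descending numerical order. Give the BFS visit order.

Visit 4; enqueue 14, 13, 10, 7, 5, 2 → queue [14, 13, 10, 7, 5, 2]
Visit 14; enqueue 15, 1 → queue [13, 10, 7, 5, 2, 15, 1]
Visit 13; enqueue 12 → queue [10, 7, 5, 2, 15, 1, 12]
Visit 10; enqueue 11 → queue [7, 5, 2, 15, 1, 12, 11]
Visit 7 → queue [5, 2, 15, 1, 12, 11]
Visit 5; enqueue 8 → queue [2, 15, 1, 12, 11, 8]
Visit 2; enqueue 6 → queue [15, 1, 12, 11, 8, 6]
Visit 15; enqueue 9 → queue [1, 12, 11, 8, 6, 9]
Visit 1 → queue [12, 11, 8, 6, 9]
Visit 12 → queue [11, 8, 6, 9]
Visit 11 → queue [8, 6, 9]
Visit 8 → queue [6, 9]
Visit 6 → queue [9]
Visit 9; enqueue 3 → queue [3]
Visit 3 → queue []

4, 14, 13, 10, 7, 5, 2, 15, 1, 12, 11, 8, 6, 9, 3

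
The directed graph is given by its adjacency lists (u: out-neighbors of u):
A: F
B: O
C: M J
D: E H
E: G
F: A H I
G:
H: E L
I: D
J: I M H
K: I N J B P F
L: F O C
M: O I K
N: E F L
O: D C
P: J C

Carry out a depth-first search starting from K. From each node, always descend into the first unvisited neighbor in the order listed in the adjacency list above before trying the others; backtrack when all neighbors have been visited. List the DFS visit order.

K I D E G H L F A O C M J N B P

Visit K
K → I
I → D
D → E
E → G
D → H
H → L
L → F
F → A
L → O
O → C
C → M
C → J
K → N
K → B
K → P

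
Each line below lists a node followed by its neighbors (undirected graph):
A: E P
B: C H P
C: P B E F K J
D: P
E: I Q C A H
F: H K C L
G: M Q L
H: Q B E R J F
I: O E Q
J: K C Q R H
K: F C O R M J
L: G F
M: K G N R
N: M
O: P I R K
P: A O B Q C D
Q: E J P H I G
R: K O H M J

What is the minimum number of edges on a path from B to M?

Level 0: B
Level 1: C, H, P
Level 2: A, D, E, F, J, K, O, Q, R
Level 3: G, I, L, M
Level 4: N
M first appears at level 3.

3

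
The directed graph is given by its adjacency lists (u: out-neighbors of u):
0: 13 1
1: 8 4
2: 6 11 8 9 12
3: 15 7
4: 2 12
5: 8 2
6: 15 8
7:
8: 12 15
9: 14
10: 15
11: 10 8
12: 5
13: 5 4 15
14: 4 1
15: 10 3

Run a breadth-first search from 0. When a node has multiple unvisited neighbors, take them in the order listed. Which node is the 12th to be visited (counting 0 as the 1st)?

6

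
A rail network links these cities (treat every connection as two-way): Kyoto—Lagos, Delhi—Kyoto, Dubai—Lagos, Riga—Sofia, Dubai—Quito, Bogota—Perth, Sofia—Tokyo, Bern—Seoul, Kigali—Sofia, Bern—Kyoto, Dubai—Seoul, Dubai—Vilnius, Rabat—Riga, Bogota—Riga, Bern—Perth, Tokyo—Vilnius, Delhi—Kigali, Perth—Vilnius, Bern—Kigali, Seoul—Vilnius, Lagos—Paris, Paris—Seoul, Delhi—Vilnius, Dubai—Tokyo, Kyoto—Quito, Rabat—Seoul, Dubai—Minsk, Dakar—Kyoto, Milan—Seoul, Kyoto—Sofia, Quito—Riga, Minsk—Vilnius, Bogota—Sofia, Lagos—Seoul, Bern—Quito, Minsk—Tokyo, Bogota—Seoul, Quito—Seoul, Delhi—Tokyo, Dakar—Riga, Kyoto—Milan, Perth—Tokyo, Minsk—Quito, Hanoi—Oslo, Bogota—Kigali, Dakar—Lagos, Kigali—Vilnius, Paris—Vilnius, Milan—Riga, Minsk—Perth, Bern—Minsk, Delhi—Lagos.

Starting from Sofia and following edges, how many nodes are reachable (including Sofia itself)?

BFS from Sofia visits: Sofia, Tokyo, Riga, Kyoto, Kigali, Bogota, Vilnius, Perth, Minsk, Dubai, Delhi, Rabat, Quito, Milan, Dakar, Lagos, Bern, Seoul, Paris
Reachable nodes: 19 of 21 total.

19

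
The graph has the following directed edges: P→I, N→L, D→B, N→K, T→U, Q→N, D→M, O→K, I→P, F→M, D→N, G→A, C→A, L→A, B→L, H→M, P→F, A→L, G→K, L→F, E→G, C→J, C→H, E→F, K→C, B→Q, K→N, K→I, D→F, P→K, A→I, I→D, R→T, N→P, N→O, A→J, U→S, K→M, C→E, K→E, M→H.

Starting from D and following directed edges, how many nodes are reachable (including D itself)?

BFS from D visits: D, N, M, F, B, P, O, L, K, H, Q, I, A, E, C, J, G
Reachable nodes: 17 of 21 total.

17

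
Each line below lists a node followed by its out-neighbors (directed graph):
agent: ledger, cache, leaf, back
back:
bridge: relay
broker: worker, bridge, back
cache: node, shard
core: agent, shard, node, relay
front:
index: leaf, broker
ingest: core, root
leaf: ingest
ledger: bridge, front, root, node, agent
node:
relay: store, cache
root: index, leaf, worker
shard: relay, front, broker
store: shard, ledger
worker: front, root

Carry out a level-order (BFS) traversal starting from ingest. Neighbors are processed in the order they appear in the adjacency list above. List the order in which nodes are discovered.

ingest, core, root, agent, shard, node, relay, index, leaf, worker, ledger, cache, back, front, broker, store, bridge

Visit ingest; enqueue core, root → queue [core, root]
Visit core; enqueue agent, shard, node, relay → queue [root, agent, shard, node, relay]
Visit root; enqueue index, leaf, worker → queue [agent, shard, node, relay, index, leaf, worker]
Visit agent; enqueue ledger, cache, back → queue [shard, node, relay, index, leaf, worker, ledger, cache, back]
Visit shard; enqueue front, broker → queue [node, relay, index, leaf, worker, ledger, cache, back, front, broker]
Visit node → queue [relay, index, leaf, worker, ledger, cache, back, front, broker]
Visit relay; enqueue store → queue [index, leaf, worker, ledger, cache, back, front, broker, store]
Visit index → queue [leaf, worker, ledger, cache, back, front, broker, store]
Visit leaf → queue [worker, ledger, cache, back, front, broker, store]
Visit worker → queue [ledger, cache, back, front, broker, store]
Visit ledger; enqueue bridge → queue [cache, back, front, broker, store, bridge]
Visit cache → queue [back, front, broker, store, bridge]
Visit back → queue [front, broker, store, bridge]
Visit front → queue [broker, store, bridge]
Visit broker → queue [store, bridge]
Visit store → queue [bridge]
Visit bridge → queue []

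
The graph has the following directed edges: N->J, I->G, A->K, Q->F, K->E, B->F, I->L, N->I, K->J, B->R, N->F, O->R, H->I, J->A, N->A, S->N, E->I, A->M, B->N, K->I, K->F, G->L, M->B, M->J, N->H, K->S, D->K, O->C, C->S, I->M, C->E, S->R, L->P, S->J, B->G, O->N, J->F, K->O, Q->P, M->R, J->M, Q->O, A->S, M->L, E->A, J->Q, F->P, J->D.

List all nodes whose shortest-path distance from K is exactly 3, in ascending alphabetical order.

B, H

Level 0: K
Level 1: E, F, I, J, O, S
Level 2: A, C, D, G, L, M, N, P, Q, R
Level 3: B, H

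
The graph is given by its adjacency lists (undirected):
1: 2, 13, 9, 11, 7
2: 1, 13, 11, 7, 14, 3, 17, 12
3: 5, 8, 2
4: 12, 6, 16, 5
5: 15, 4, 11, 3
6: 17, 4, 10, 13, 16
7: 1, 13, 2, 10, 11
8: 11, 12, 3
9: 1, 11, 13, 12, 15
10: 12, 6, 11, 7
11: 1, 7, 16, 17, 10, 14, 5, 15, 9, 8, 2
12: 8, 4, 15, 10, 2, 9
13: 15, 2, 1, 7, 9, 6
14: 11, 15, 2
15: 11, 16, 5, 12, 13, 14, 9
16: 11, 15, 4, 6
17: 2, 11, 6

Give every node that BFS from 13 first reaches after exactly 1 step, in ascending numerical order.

1, 2, 6, 7, 9, 15

Level 0: 13
Level 1: 1, 2, 6, 7, 9, 15
Level 2: 3, 4, 5, 10, 11, 12, 14, 16, 17
Level 3: 8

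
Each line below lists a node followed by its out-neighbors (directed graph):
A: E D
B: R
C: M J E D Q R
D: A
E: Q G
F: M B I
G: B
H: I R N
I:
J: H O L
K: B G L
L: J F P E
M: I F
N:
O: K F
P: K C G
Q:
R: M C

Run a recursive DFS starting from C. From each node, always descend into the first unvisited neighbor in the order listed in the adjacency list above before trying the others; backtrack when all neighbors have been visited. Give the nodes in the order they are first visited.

C → M → I → F → B → R → J → H → N → O → K → G → L → P → E → Q → D → A

Visit C
C → M
M → I
M → F
F → B
B → R
C → J
J → H
H → N
J → O
O → K
K → G
K → L
L → P
L → E
E → Q
C → D
D → A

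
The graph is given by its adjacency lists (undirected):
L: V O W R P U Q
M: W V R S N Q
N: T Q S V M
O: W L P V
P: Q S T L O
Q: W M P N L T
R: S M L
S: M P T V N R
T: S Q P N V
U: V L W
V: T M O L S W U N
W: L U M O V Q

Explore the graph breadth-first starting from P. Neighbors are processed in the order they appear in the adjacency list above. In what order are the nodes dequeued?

P -> Q -> S -> T -> L -> O -> W -> M -> N -> V -> R -> U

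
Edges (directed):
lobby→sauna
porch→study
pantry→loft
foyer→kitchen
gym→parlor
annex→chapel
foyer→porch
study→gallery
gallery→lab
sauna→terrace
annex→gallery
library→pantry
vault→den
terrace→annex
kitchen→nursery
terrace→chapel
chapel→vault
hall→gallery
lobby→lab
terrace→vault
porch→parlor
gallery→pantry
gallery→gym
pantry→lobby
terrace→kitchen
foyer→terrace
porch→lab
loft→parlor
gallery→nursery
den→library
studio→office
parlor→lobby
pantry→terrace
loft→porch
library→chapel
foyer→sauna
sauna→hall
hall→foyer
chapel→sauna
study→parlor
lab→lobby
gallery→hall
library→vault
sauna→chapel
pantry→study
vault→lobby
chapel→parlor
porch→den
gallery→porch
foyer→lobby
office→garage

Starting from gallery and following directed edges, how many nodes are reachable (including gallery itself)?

20

BFS from gallery visits: gallery, gym, hall, lab, nursery, pantry, porch, parlor, foyer, lobby, loft, study, terrace, den, kitchen, sauna, annex, chapel, vault, library
Reachable nodes: 20 of 23 total.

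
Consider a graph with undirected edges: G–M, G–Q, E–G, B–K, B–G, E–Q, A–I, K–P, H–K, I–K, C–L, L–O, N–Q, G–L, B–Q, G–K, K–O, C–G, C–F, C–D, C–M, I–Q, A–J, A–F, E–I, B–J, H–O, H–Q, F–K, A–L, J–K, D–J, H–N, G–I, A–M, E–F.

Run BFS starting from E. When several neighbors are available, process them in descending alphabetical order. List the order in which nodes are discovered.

Visit E; enqueue Q, I, G, F → queue [Q, I, G, F]
Visit Q; enqueue N, H, B → queue [I, G, F, N, H, B]
Visit I; enqueue K, A → queue [G, F, N, H, B, K, A]
Visit G; enqueue M, L, C → queue [F, N, H, B, K, A, M, L, C]
Visit F → queue [N, H, B, K, A, M, L, C]
Visit N → queue [H, B, K, A, M, L, C]
Visit H; enqueue O → queue [B, K, A, M, L, C, O]
Visit B; enqueue J → queue [K, A, M, L, C, O, J]
Visit K; enqueue P → queue [A, M, L, C, O, J, P]
Visit A → queue [M, L, C, O, J, P]
Visit M → queue [L, C, O, J, P]
Visit L → queue [C, O, J, P]
Visit C; enqueue D → queue [O, J, P, D]
Visit O → queue [J, P, D]
Visit J → queue [P, D]
Visit P → queue [D]
Visit D → queue []

E -> Q -> I -> G -> F -> N -> H -> B -> K -> A -> M -> L -> C -> O -> J -> P -> D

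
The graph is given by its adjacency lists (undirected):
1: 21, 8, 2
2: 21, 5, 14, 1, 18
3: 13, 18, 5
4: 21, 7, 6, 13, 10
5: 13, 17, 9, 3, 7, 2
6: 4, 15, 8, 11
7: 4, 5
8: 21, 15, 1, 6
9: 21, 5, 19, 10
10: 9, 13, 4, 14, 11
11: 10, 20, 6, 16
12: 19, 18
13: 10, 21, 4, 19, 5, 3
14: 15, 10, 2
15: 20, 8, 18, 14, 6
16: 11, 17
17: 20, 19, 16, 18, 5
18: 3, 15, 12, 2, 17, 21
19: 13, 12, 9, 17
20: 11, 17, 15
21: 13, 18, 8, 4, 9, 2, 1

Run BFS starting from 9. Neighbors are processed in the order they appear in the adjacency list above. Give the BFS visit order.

Visit 9; enqueue 21, 5, 19, 10 → queue [21, 5, 19, 10]
Visit 21; enqueue 13, 18, 8, 4, 2, 1 → queue [5, 19, 10, 13, 18, 8, 4, 2, 1]
Visit 5; enqueue 17, 3, 7 → queue [19, 10, 13, 18, 8, 4, 2, 1, 17, 3, 7]
Visit 19; enqueue 12 → queue [10, 13, 18, 8, 4, 2, 1, 17, 3, 7, 12]
Visit 10; enqueue 14, 11 → queue [13, 18, 8, 4, 2, 1, 17, 3, 7, 12, 14, 11]
Visit 13 → queue [18, 8, 4, 2, 1, 17, 3, 7, 12, 14, 11]
Visit 18; enqueue 15 → queue [8, 4, 2, 1, 17, 3, 7, 12, 14, 11, 15]
Visit 8; enqueue 6 → queue [4, 2, 1, 17, 3, 7, 12, 14, 11, 15, 6]
Visit 4 → queue [2, 1, 17, 3, 7, 12, 14, 11, 15, 6]
Visit 2 → queue [1, 17, 3, 7, 12, 14, 11, 15, 6]
Visit 1 → queue [17, 3, 7, 12, 14, 11, 15, 6]
Visit 17; enqueue 20, 16 → queue [3, 7, 12, 14, 11, 15, 6, 20, 16]
Visit 3 → queue [7, 12, 14, 11, 15, 6, 20, 16]
Visit 7 → queue [12, 14, 11, 15, 6, 20, 16]
Visit 12 → queue [14, 11, 15, 6, 20, 16]
Visit 14 → queue [11, 15, 6, 20, 16]
Visit 11 → queue [15, 6, 20, 16]
Visit 15 → queue [6, 20, 16]
Visit 6 → queue [20, 16]
Visit 20 → queue [16]
Visit 16 → queue []

9, 21, 5, 19, 10, 13, 18, 8, 4, 2, 1, 17, 3, 7, 12, 14, 11, 15, 6, 20, 16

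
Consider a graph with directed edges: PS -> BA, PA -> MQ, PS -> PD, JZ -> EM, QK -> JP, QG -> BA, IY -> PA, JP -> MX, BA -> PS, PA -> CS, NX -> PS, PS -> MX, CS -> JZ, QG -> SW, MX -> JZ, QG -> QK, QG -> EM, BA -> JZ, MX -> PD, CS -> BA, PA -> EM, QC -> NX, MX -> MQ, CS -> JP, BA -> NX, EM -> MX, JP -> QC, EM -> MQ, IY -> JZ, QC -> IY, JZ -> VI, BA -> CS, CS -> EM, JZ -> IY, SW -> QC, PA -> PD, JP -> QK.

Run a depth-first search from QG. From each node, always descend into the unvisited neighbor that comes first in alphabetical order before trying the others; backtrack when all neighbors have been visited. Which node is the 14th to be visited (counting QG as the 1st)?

NX

Visit QG
QG → BA
BA → CS
CS → EM
EM → MQ
EM → MX
MX → JZ
JZ → IY
IY → PA
PA → PD
JZ → VI
CS → JP
JP → QC
QC → NX
NX → PS
JP → QK
QG → SW

Visit order: QG, BA, CS, EM, MQ, MX, JZ, IY, PA, PD, VI, JP, QC, NX, PS, QK, SW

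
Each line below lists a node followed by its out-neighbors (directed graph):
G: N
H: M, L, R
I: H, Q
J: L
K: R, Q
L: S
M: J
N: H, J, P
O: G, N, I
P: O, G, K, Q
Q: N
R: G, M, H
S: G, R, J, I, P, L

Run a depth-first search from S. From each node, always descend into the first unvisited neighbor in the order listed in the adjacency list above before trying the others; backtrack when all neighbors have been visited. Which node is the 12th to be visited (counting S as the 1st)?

Visit S
S → G
G → N
N → H
H → M
M → J
J → L
H → R
N → P
P → O
O → I
I → Q
P → K

Visit order: S, G, N, H, M, J, L, R, P, O, I, Q, K

Q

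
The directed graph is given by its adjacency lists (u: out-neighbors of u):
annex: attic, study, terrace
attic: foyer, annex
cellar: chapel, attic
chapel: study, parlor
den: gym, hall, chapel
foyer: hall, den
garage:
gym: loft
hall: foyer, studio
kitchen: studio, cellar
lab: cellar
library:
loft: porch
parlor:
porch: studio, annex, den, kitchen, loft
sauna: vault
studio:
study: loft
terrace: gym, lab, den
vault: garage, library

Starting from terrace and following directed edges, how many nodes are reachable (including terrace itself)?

16

BFS from terrace visits: terrace, gym, lab, den, loft, cellar, hall, chapel, porch, attic, foyer, studio, study, parlor, annex, kitchen
Reachable nodes: 16 of 20 total.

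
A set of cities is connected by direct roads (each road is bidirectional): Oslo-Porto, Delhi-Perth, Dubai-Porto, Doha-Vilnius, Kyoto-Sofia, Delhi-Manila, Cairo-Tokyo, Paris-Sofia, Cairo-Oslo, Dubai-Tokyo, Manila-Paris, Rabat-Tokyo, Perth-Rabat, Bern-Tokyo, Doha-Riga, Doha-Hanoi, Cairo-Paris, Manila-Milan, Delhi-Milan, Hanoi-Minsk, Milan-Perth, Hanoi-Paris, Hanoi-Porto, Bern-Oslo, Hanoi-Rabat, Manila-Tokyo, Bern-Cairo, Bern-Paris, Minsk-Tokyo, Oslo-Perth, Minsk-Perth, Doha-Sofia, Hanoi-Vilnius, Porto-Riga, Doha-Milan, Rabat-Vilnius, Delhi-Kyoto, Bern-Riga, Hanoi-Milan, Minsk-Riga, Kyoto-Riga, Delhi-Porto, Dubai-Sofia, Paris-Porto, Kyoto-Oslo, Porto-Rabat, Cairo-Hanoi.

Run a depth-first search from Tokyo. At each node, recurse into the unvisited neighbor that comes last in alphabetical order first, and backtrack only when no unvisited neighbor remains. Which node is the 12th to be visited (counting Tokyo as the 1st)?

Paris

Visit Tokyo
Tokyo → Rabat
Rabat → Vilnius
Vilnius → Hanoi
Hanoi → Porto
Porto → Riga
Riga → Minsk
Minsk → Perth
Perth → Oslo
Oslo → Kyoto
Kyoto → Sofia
Sofia → Paris
Paris → Manila
Manila → Milan
Milan → Doha
Milan → Delhi
Paris → Cairo
Cairo → Bern
Sofia → Dubai

Visit order: Tokyo, Rabat, Vilnius, Hanoi, Porto, Riga, Minsk, Perth, Oslo, Kyoto, Sofia, Paris, Manila, Milan, Doha, Delhi, Cairo, Bern, Dubai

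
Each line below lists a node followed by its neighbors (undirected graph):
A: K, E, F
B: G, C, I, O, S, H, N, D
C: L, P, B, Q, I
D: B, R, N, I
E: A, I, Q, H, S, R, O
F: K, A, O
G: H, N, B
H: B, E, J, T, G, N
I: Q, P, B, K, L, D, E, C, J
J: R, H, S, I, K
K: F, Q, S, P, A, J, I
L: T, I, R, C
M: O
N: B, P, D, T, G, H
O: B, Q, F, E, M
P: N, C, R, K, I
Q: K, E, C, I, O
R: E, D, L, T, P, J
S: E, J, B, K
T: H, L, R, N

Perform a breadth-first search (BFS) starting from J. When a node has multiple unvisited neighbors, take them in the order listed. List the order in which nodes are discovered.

J, R, H, S, I, K, E, D, L, T, P, B, G, N, Q, C, F, A, O, M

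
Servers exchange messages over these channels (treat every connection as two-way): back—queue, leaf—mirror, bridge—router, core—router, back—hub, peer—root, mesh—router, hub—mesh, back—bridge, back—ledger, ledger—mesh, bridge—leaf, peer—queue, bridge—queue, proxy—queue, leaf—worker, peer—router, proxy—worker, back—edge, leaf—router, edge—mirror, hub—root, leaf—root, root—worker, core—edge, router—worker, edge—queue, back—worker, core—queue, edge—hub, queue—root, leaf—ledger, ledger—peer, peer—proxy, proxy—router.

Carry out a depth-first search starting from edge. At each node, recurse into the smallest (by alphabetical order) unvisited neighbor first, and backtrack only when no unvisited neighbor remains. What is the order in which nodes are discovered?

edge -> back -> bridge -> leaf -> ledger -> mesh -> hub -> root -> peer -> proxy -> queue -> core -> router -> worker -> mirror

Visit edge
edge → back
back → bridge
bridge → leaf
leaf → ledger
ledger → mesh
mesh → hub
hub → root
root → peer
peer → proxy
proxy → queue
queue → core
core → router
router → worker
leaf → mirror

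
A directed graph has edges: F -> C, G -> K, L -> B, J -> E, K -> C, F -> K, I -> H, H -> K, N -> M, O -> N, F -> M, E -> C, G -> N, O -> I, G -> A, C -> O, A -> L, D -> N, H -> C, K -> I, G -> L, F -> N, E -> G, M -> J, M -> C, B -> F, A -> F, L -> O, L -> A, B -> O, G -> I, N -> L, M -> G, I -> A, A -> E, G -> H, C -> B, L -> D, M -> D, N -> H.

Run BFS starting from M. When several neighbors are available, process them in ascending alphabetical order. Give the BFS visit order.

M C D G J B O N A H I K L E F

Visit M; enqueue C, D, G, J → queue [C, D, G, J]
Visit C; enqueue B, O → queue [D, G, J, B, O]
Visit D; enqueue N → queue [G, J, B, O, N]
Visit G; enqueue A, H, I, K, L → queue [J, B, O, N, A, H, I, K, L]
Visit J; enqueue E → queue [B, O, N, A, H, I, K, L, E]
Visit B; enqueue F → queue [O, N, A, H, I, K, L, E, F]
Visit O → queue [N, A, H, I, K, L, E, F]
Visit N → queue [A, H, I, K, L, E, F]
Visit A → queue [H, I, K, L, E, F]
Visit H → queue [I, K, L, E, F]
Visit I → queue [K, L, E, F]
Visit K → queue [L, E, F]
Visit L → queue [E, F]
Visit E → queue [F]
Visit F → queue []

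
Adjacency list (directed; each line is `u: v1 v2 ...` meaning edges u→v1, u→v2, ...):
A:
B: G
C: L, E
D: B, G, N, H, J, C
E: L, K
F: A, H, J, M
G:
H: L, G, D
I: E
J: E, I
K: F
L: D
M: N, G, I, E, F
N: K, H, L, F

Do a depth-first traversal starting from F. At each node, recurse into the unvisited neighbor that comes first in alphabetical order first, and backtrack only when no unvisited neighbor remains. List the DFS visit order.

F, A, H, D, B, G, C, E, K, L, J, I, N, M

Visit F
F → A
F → H
H → D
D → B
B → G
D → C
C → E
E → K
E → L
D → J
J → I
D → N
F → M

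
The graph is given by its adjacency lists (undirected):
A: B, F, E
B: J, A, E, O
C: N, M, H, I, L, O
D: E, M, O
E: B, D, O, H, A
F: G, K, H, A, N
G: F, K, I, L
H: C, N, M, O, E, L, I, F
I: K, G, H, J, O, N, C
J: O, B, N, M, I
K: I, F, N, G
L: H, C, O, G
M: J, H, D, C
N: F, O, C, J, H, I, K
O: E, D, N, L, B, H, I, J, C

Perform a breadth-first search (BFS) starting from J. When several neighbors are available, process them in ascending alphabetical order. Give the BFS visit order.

J, B, I, M, N, O, A, E, C, G, H, K, D, F, L

Visit J; enqueue B, I, M, N, O → queue [B, I, M, N, O]
Visit B; enqueue A, E → queue [I, M, N, O, A, E]
Visit I; enqueue C, G, H, K → queue [M, N, O, A, E, C, G, H, K]
Visit M; enqueue D → queue [N, O, A, E, C, G, H, K, D]
Visit N; enqueue F → queue [O, A, E, C, G, H, K, D, F]
Visit O; enqueue L → queue [A, E, C, G, H, K, D, F, L]
Visit A → queue [E, C, G, H, K, D, F, L]
Visit E → queue [C, G, H, K, D, F, L]
Visit C → queue [G, H, K, D, F, L]
Visit G → queue [H, K, D, F, L]
Visit H → queue [K, D, F, L]
Visit K → queue [D, F, L]
Visit D → queue [F, L]
Visit F → queue [L]
Visit L → queue []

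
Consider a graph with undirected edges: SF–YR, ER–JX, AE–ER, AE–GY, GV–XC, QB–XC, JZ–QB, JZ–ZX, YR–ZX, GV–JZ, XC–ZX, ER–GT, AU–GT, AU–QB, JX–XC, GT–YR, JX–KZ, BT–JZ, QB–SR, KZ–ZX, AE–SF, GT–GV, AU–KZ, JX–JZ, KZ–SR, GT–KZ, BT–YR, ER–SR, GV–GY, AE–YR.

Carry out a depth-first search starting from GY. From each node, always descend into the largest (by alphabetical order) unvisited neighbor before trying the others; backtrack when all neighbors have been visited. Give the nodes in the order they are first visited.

GY GV XC ZX YR SF AE ER SR QB JZ JX KZ GT AU BT

Visit GY
GY → GV
GV → XC
XC → ZX
ZX → YR
YR → SF
SF → AE
AE → ER
ER → SR
SR → QB
QB → JZ
JZ → JX
JX → KZ
KZ → GT
GT → AU
JZ → BT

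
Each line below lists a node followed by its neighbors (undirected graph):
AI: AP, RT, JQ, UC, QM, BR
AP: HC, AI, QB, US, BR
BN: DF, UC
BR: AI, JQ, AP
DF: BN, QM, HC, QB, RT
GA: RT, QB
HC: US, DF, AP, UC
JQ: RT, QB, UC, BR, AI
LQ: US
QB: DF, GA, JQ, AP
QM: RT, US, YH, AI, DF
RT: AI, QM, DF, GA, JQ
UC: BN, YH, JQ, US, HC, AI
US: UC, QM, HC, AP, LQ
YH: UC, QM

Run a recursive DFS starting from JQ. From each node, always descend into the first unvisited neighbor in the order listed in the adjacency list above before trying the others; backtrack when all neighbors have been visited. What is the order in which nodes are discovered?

Visit JQ
JQ → RT
RT → AI
AI → AP
AP → HC
HC → US
US → UC
UC → BN
BN → DF
DF → QM
QM → YH
DF → QB
QB → GA
US → LQ
AP → BR

JQ RT AI AP HC US UC BN DF QM YH QB GA LQ BR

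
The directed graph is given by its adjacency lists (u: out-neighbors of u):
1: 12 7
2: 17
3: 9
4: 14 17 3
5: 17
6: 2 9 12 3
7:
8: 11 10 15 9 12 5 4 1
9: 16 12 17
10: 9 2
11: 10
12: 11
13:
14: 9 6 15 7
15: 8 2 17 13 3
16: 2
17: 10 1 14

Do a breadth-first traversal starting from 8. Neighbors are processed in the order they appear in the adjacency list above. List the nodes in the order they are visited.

8 11 10 15 9 12 5 4 1 2 17 13 3 16 14 7 6

Visit 8; enqueue 11, 10, 15, 9, 12, 5, 4, 1 → queue [11, 10, 15, 9, 12, 5, 4, 1]
Visit 11 → queue [10, 15, 9, 12, 5, 4, 1]
Visit 10; enqueue 2 → queue [15, 9, 12, 5, 4, 1, 2]
Visit 15; enqueue 17, 13, 3 → queue [9, 12, 5, 4, 1, 2, 17, 13, 3]
Visit 9; enqueue 16 → queue [12, 5, 4, 1, 2, 17, 13, 3, 16]
Visit 12 → queue [5, 4, 1, 2, 17, 13, 3, 16]
Visit 5 → queue [4, 1, 2, 17, 13, 3, 16]
Visit 4; enqueue 14 → queue [1, 2, 17, 13, 3, 16, 14]
Visit 1; enqueue 7 → queue [2, 17, 13, 3, 16, 14, 7]
Visit 2 → queue [17, 13, 3, 16, 14, 7]
Visit 17 → queue [13, 3, 16, 14, 7]
Visit 13 → queue [3, 16, 14, 7]
Visit 3 → queue [16, 14, 7]
Visit 16 → queue [14, 7]
Visit 14; enqueue 6 → queue [7, 6]
Visit 7 → queue [6]
Visit 6 → queue []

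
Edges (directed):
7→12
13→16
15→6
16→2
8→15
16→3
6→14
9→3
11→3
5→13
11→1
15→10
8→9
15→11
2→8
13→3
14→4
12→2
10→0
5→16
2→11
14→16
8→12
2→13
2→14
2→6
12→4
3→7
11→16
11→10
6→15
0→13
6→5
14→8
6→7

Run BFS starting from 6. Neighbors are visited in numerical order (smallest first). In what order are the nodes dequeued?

Visit 6; enqueue 5, 7, 14, 15 → queue [5, 7, 14, 15]
Visit 5; enqueue 13, 16 → queue [7, 14, 15, 13, 16]
Visit 7; enqueue 12 → queue [14, 15, 13, 16, 12]
Visit 14; enqueue 4, 8 → queue [15, 13, 16, 12, 4, 8]
Visit 15; enqueue 10, 11 → queue [13, 16, 12, 4, 8, 10, 11]
Visit 13; enqueue 3 → queue [16, 12, 4, 8, 10, 11, 3]
Visit 16; enqueue 2 → queue [12, 4, 8, 10, 11, 3, 2]
Visit 12 → queue [4, 8, 10, 11, 3, 2]
Visit 4 → queue [8, 10, 11, 3, 2]
Visit 8; enqueue 9 → queue [10, 11, 3, 2, 9]
Visit 10; enqueue 0 → queue [11, 3, 2, 9, 0]
Visit 11; enqueue 1 → queue [3, 2, 9, 0, 1]
Visit 3 → queue [2, 9, 0, 1]
Visit 2 → queue [9, 0, 1]
Visit 9 → queue [0, 1]
Visit 0 → queue [1]
Visit 1 → queue []

6, 5, 7, 14, 15, 13, 16, 12, 4, 8, 10, 11, 3, 2, 9, 0, 1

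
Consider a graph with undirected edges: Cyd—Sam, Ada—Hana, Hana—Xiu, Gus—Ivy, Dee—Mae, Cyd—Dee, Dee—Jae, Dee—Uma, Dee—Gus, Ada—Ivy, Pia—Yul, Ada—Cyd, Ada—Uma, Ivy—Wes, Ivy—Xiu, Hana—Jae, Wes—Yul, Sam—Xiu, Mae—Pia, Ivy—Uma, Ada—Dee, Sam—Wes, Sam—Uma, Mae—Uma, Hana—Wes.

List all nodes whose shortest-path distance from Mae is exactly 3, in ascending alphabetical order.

Level 0: Mae
Level 1: Dee, Pia, Uma
Level 2: Ada, Cyd, Gus, Ivy, Jae, Sam, Yul
Level 3: Hana, Wes, Xiu

Hana, Wes, Xiu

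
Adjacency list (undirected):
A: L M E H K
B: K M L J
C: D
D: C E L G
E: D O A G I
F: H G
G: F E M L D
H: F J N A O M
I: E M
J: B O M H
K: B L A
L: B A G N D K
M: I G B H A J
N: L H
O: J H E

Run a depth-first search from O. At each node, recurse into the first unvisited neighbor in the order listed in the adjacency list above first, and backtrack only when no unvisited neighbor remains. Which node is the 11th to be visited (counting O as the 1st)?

Visit O
O → J
J → B
B → K
K → L
L → A
A → M
M → I
I → E
E → D
D → C
D → G
G → F
F → H
H → N

Visit order: O, J, B, K, L, A, M, I, E, D, C, G, F, H, N

C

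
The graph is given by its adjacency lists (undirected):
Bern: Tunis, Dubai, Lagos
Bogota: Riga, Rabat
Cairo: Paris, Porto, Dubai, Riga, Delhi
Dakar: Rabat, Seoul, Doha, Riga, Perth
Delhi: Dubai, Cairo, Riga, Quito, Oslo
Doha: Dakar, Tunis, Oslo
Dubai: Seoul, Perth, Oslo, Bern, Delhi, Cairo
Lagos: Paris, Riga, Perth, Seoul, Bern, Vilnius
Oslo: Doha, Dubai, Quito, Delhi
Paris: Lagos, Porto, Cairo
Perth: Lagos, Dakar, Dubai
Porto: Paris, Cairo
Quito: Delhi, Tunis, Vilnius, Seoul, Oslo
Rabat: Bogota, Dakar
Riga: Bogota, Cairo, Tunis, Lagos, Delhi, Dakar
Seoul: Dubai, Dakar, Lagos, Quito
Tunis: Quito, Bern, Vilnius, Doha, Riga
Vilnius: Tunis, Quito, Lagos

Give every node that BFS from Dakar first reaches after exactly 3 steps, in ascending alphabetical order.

Level 0: Dakar
Level 1: Doha, Perth, Rabat, Riga, Seoul
Level 2: Bogota, Cairo, Delhi, Dubai, Lagos, Oslo, Quito, Tunis
Level 3: Bern, Paris, Porto, Vilnius

Bern, Paris, Porto, Vilnius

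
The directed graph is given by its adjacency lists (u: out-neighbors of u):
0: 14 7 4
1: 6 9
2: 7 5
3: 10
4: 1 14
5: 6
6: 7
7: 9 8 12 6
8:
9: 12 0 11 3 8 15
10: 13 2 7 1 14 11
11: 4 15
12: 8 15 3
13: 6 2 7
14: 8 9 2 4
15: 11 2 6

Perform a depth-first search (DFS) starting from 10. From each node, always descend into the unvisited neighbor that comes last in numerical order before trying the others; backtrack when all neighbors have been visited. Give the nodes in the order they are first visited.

Visit 10
10 → 14
14 → 9
9 → 15
15 → 11
11 → 4
4 → 1
1 → 6
6 → 7
7 → 12
12 → 8
12 → 3
15 → 2
2 → 5
9 → 0
10 → 13

10, 14, 9, 15, 11, 4, 1, 6, 7, 12, 8, 3, 2, 5, 0, 13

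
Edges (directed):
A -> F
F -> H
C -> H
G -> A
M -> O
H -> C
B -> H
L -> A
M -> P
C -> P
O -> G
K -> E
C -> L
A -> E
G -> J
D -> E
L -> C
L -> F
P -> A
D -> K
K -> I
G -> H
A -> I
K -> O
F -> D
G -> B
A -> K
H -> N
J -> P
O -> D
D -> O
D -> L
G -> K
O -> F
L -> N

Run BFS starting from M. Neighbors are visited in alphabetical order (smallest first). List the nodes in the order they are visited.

M O P D F G A E K L H B J I C N

Visit M; enqueue O, P → queue [O, P]
Visit O; enqueue D, F, G → queue [P, D, F, G]
Visit P; enqueue A → queue [D, F, G, A]
Visit D; enqueue E, K, L → queue [F, G, A, E, K, L]
Visit F; enqueue H → queue [G, A, E, K, L, H]
Visit G; enqueue B, J → queue [A, E, K, L, H, B, J]
Visit A; enqueue I → queue [E, K, L, H, B, J, I]
Visit E → queue [K, L, H, B, J, I]
Visit K → queue [L, H, B, J, I]
Visit L; enqueue C, N → queue [H, B, J, I, C, N]
Visit H → queue [B, J, I, C, N]
Visit B → queue [J, I, C, N]
Visit J → queue [I, C, N]
Visit I → queue [C, N]
Visit C → queue [N]
Visit N → queue []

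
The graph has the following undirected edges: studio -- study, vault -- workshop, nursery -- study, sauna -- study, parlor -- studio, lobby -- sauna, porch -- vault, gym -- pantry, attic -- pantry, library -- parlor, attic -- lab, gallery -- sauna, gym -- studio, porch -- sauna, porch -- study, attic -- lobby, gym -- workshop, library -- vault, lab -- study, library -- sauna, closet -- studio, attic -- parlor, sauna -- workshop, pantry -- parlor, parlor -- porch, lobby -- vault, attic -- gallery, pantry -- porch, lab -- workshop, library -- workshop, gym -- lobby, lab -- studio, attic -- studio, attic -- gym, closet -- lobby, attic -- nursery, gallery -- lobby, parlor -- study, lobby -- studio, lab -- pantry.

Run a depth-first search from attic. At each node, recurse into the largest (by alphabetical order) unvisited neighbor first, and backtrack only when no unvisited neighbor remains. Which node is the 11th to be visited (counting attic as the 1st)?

gym

Visit attic
attic → studio
studio → study
study → sauna
sauna → workshop
workshop → vault
vault → porch
porch → parlor
parlor → pantry
pantry → lab
pantry → gym
gym → lobby
lobby → gallery
lobby → closet
parlor → library
study → nursery

Visit order: attic, studio, study, sauna, workshop, vault, porch, parlor, pantry, lab, gym, lobby, gallery, closet, library, nursery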